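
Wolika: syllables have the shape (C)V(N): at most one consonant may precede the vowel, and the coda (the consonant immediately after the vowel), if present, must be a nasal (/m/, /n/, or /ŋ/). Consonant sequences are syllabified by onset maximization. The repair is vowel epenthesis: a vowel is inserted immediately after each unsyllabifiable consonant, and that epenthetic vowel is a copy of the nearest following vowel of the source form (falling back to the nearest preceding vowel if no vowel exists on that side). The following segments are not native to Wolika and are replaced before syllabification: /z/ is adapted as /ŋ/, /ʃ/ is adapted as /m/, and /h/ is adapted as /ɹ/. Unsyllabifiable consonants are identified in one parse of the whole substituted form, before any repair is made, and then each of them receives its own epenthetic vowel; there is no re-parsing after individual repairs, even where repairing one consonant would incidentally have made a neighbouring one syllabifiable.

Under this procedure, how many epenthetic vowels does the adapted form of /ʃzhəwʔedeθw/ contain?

After substitution the input is /mŋɹəwʔedeθw/.
The unsyllabifiable consonants are /m/, /ŋ/, /w/, /θ/, /w/; each receives one epenthetic vowel.

5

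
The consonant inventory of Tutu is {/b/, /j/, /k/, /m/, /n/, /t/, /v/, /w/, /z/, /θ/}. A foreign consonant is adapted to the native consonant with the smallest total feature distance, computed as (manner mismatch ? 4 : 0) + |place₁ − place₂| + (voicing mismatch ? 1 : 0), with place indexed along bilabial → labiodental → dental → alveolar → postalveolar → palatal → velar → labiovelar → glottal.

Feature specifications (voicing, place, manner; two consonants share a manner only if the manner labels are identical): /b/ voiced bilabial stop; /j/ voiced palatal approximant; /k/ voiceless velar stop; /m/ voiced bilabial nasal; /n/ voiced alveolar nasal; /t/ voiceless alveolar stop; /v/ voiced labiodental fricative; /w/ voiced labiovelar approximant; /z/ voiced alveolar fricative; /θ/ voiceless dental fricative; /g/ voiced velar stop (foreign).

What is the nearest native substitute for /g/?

k

/k/ is closest: same manner (stop), place distance 0 (velar→velar), voicing differs (+1); total 1. Next closest is /t/ at distance 4.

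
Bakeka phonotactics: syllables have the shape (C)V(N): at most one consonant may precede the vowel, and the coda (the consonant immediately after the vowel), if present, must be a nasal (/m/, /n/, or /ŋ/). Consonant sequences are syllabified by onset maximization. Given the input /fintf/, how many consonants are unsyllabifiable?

2

Syllabifying with onset maximization leaves /t/, /f/ stranded (only a nasal (/m/, /n/, or /ŋ/) is licensed in coda position; onsets are limited to one consonant).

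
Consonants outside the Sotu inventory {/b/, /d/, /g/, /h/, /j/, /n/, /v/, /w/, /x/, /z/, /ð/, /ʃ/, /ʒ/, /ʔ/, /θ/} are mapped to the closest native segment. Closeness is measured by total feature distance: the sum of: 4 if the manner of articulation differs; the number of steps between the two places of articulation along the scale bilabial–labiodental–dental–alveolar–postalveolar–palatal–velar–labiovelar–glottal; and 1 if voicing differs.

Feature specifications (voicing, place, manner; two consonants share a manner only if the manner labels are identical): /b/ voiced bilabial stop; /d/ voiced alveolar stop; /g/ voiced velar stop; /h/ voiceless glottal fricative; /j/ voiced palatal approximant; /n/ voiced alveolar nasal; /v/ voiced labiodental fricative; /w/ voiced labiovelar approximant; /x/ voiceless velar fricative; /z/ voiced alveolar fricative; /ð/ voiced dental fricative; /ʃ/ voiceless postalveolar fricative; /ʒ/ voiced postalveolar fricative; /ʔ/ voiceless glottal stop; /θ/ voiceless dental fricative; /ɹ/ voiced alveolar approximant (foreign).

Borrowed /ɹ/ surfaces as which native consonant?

/j/ is closest: same manner (approximant), place distance 2 (alveolar→palatal), same voicing; total 2. Next closest is /d/ at distance 4.

j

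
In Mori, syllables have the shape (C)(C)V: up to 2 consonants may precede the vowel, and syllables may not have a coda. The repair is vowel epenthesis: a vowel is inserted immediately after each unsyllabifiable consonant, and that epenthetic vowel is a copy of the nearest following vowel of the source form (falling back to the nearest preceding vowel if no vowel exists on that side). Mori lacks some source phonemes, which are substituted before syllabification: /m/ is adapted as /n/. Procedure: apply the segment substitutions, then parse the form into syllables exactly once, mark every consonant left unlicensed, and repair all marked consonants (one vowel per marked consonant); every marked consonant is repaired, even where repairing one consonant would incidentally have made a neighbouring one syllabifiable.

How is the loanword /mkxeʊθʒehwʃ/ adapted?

nekxeʊθʒeheweʃe

Substitution: /m/ → /n/, giving /nkxeʊθʒehwʃ/.
Syllabifying with onset maximization leaves /n/, /h/, /w/, /ʃ/ stranded (no codas are permitted; onsets may contain at most 2 consonants).
Epenthesis after each stranded consonant: /n/ → /ne/, /h/ → /he/, /w/ → /we/, /ʃ/ → /ʃe/.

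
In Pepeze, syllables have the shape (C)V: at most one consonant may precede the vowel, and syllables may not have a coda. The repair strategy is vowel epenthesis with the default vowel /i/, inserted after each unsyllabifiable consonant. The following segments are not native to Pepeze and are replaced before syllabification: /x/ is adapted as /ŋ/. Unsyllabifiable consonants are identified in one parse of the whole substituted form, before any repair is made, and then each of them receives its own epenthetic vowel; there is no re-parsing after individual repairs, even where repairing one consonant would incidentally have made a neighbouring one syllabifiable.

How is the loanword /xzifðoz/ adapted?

Substitution: /x/ → /ŋ/, giving /ŋzifðoz/.
Syllabifying with onset maximization leaves /ŋ/, /f/, /z/ stranded (no codas are permitted; onsets are limited to one consonant).
Epenthesis after each stranded consonant: /ŋ/ → /ŋi/, /f/ → /fi/, /z/ → /zi/.

ŋizifiðozi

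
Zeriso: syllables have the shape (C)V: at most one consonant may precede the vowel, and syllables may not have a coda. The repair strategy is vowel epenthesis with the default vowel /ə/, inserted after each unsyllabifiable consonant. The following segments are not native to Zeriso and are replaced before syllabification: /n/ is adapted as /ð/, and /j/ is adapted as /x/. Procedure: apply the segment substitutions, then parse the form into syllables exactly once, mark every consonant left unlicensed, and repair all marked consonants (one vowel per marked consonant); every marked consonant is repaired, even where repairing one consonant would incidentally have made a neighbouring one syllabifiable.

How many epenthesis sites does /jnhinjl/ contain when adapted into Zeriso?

5

After substitution the input is /xðhiðxl/.
The unsyllabifiable consonants are /x/, /ð/, /ð/, /x/, /l/; each receives one epenthetic vowel.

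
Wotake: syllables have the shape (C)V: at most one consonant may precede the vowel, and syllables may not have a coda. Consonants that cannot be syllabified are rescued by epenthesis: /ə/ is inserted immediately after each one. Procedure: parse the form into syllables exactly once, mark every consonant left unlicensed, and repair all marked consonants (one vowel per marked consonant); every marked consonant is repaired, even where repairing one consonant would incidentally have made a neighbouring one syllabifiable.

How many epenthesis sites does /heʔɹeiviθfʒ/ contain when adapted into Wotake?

The unsyllabifiable consonants are /ʔ/, /θ/, /f/, /ʒ/; each receives one epenthetic vowel.

4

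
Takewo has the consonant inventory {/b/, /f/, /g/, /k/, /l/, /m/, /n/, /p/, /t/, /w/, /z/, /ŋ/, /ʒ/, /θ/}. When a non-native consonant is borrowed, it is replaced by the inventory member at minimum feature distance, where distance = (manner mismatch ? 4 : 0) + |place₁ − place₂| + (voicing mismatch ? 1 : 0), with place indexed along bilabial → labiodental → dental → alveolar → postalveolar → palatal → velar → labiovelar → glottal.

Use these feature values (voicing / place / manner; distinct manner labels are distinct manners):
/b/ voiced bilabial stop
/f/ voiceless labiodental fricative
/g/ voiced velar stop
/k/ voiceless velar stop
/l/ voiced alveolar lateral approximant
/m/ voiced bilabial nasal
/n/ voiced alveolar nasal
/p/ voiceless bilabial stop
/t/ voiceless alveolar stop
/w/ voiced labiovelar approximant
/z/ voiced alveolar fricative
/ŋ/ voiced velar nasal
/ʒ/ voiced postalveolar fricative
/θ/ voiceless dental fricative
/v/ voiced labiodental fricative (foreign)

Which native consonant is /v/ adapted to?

/f/ is closest: same manner (fricative), place distance 0 (labiodental→labiodental), voicing differs (+1); total 1. Next closest is /z/ at distance 2.

f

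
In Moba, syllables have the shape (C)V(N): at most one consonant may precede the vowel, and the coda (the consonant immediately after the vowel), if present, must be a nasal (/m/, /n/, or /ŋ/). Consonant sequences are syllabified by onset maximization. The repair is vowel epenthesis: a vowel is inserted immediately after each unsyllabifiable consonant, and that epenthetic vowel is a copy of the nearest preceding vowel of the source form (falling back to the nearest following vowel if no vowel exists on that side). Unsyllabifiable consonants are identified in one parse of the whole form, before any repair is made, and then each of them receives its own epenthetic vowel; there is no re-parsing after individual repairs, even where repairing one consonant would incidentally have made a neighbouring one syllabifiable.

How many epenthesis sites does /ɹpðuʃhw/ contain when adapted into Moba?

The unsyllabifiable consonants are /ɹ/, /p/, /ʃ/, /h/, /w/; each receives one epenthetic vowel.

5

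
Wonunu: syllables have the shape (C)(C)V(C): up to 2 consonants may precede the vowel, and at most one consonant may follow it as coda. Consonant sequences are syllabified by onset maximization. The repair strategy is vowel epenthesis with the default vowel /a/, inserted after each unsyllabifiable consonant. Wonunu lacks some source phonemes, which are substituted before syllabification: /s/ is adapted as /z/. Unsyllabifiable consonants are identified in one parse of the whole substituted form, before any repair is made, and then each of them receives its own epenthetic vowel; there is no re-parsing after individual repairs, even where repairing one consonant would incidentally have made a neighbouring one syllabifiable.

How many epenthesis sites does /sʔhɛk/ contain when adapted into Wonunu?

After substitution the input is /zʔhɛk/.
The unsyllabifiable consonants are /z/; each receives one epenthetic vowel.

1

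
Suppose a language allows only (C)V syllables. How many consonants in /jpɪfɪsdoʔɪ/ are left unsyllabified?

Syllabifying with onset maximization leaves /j/, /s/ stranded (no codas are permitted; onsets are limited to one consonant).

2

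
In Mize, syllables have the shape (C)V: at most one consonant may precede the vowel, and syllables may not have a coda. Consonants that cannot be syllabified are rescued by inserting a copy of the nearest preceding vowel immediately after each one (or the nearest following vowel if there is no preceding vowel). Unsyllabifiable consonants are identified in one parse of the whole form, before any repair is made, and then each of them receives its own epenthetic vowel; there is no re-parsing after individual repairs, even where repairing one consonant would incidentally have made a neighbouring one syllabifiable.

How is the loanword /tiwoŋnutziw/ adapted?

tiwoŋonutuziwi

The consonants /ŋ/, /t/, /w/ cannot be parsed into a legal (C)V syllable (no codas are permitted; onsets are limited to one consonant).
Each unlicensed consonant becomes the onset of a new syllable: /ŋ/ → /ŋo/, /t/ → /tu/, /w/ → /wi/.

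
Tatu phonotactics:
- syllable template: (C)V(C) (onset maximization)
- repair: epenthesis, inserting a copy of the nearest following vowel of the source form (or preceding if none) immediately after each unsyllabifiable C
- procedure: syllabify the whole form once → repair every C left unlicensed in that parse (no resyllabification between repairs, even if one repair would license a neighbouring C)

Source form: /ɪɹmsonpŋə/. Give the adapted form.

ɪɹmosonpəŋə

Syllabifying with onset maximization leaves /m/, /p/ stranded (at most one coda consonant is licensed; onsets are limited to one consonant).
Inserting the epenthetic vowel yields /m/ → /mo/, /p/ → /pə/.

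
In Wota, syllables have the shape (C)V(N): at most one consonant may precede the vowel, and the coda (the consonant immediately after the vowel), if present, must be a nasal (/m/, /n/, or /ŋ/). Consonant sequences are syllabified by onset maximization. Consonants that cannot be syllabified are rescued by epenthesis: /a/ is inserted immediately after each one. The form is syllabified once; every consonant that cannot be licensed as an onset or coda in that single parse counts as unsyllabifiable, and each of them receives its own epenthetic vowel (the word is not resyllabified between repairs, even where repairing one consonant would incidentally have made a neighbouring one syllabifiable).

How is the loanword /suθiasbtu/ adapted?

suθiasabatu

Under (C)V(N), the unsyllabifiable consonants are /s/, /b/ (only a nasal (/m/, /n/, or /ŋ/) is licensed in coda position; onsets are limited to one consonant).
Epenthesis after each stranded consonant: /s/ → /sa/, /b/ → /ba/.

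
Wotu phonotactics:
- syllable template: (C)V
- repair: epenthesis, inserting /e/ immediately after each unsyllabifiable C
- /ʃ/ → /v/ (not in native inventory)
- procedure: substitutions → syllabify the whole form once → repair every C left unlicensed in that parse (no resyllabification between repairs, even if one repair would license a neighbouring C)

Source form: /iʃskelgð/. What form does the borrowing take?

ivesekelegeðe

Substitution: /ʃ/ → /v/, giving /ivskelgð/.
Syllabifying with onset maximization leaves /v/, /s/, /l/, /g/, /ð/ stranded (no codas are permitted; onsets are limited to one consonant).
Each unlicensed consonant becomes the onset of a new syllable: /v/ → /ve/, /s/ → /se/, /l/ → /le/, /g/ → /ge/, /ð/ → /ðe/.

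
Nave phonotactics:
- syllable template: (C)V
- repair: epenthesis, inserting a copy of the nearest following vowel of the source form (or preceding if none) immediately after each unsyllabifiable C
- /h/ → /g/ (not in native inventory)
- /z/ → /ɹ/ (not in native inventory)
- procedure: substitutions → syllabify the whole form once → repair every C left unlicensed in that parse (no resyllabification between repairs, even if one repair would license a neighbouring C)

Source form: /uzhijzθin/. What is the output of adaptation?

uɹigijiɹiθini

Substitution: /z/ → /ɹ/, /h/ → /g/, giving /uɹgijɹθin/.
The consonants /ɹ/, /j/, /ɹ/, /n/ cannot be parsed into a legal (C)V syllable (no codas are permitted; onsets are limited to one consonant).
Epenthesis after each stranded consonant: /ɹ/ → /ɹi/, /j/ → /ji/, /ɹ/ → /ɹi/, /n/ → /ni/.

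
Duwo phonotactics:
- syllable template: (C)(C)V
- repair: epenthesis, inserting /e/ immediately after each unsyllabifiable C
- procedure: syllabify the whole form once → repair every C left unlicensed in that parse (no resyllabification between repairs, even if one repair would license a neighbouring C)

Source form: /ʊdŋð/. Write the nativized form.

ʊdeŋeðe

Syllabifying with onset maximization leaves /d/, /ŋ/, /ð/ stranded (no codas are permitted; onsets may contain at most 2 consonants).
Each unlicensed consonant becomes the onset of a new syllable: /d/ → /de/, /ŋ/ → /ŋe/, /ð/ → /ðe/.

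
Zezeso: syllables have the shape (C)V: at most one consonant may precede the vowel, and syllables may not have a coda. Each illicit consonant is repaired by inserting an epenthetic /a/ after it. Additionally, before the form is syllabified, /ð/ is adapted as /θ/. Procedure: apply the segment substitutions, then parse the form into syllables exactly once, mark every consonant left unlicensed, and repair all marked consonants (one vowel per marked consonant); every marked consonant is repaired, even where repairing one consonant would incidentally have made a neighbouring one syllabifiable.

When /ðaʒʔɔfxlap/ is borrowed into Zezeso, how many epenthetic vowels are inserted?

After substitution the input is /θaʒʔɔfxlap/.
The unsyllabifiable consonants are /ʒ/, /f/, /x/, /p/; each receives one epenthetic vowel.

4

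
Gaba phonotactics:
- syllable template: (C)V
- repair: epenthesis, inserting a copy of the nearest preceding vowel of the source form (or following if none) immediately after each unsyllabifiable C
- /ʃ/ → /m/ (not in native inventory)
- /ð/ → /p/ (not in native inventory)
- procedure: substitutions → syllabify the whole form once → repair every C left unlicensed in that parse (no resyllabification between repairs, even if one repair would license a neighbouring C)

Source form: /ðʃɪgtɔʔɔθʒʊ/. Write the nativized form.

Substitution: /ð/ → /p/, /ʃ/ → /m/, giving /pmɪgtɔʔɔθʒʊ/.
The consonants /p/, /g/, /θ/ cannot be parsed into a legal (C)V syllable (no codas are permitted; onsets are limited to one consonant).
Inserting the epenthetic vowel yields /p/ → /pɪ/, /g/ → /gɪ/, /θ/ → /θɔ/.

pɪmɪgɪtɔʔɔθɔʒʊ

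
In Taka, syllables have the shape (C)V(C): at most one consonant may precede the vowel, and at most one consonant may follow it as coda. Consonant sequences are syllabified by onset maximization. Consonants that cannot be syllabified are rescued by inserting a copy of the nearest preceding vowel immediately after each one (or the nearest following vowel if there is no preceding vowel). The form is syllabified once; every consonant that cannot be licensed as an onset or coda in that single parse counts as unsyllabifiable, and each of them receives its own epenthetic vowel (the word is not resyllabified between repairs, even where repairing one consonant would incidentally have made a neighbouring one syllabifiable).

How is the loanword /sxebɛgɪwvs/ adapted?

sexebɛgɪwvɪsɪ

Under (C)V(C), the unsyllabifiable consonants are /s/, /v/, /s/ (at most one coda consonant is licensed; onsets are limited to one consonant).
Each unlicensed consonant becomes the onset of a new syllable: /s/ → /se/, /v/ → /vɪ/, /s/ → /sɪ/.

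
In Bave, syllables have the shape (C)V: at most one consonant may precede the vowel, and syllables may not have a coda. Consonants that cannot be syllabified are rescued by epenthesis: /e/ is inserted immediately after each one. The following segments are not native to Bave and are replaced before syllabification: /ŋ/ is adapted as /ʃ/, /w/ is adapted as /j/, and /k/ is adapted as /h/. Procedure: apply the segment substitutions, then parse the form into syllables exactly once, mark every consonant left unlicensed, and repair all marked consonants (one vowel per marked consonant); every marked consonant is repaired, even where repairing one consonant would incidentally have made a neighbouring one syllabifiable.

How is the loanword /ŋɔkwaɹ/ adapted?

Substitution: /ŋ/ → /ʃ/, /k/ → /h/, /w/ → /j/, giving /ʃɔhjaɹ/.
Under (C)V, the unsyllabifiable consonants are /h/, /ɹ/ (no codas are permitted; onsets are limited to one consonant).
Epenthesis after each stranded consonant: /h/ → /he/, /ɹ/ → /ɹe/.

ʃɔhejaɹe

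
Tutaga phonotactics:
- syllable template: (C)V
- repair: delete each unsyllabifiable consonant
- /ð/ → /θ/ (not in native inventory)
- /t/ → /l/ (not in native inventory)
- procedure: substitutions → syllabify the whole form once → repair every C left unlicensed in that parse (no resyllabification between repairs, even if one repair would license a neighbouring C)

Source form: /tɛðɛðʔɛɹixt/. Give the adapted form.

Substitution: /t/ → /l/, /ð/ → /θ/, giving /lɛθɛθʔɛɹixl/.
Syllabifying with onset maximization leaves /θ/, /x/, /l/ stranded (no codas are permitted; onsets are limited to one consonant).
Each unlicensed consonant is deleted: /θ/, /x/, /l/.

lɛθɛʔɛɹi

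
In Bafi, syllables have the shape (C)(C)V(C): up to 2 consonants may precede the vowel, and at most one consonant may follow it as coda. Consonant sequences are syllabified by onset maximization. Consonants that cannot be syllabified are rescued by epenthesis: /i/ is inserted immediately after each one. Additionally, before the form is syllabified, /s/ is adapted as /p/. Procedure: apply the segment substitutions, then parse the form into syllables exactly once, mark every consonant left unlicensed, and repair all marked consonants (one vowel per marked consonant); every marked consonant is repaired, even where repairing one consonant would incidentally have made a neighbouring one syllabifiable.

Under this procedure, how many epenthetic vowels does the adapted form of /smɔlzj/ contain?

After substitution the input is /pmɔlzj/.
The unsyllabifiable consonants are /z/, /j/; each receives one epenthetic vowel.

2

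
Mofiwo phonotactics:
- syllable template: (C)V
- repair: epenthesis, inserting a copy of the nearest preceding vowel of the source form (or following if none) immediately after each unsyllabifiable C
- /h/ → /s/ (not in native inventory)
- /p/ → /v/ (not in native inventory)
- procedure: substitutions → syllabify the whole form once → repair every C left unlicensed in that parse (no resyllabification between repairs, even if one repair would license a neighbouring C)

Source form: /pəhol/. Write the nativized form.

vəsolo

Substitution: /p/ → /v/, /h/ → /s/, giving /vəsol/.
Under (C)V, the unsyllabifiable consonants are /l/ (no codas are permitted; onsets are limited to one consonant).
Each unlicensed consonant becomes the onset of a new syllable: /l/ → /lo/.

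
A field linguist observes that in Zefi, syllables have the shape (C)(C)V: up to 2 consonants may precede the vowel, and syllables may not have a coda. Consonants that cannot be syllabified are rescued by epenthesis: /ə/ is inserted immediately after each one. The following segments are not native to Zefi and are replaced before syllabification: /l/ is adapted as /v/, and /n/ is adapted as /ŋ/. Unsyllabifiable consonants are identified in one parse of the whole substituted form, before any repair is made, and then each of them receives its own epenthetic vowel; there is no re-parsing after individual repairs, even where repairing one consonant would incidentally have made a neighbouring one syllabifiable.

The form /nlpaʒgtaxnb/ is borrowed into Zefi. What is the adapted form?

Substitution: /n/ → /ŋ/, /l/ → /v/, giving /ŋvpaʒgtaxŋb/.
Syllabifying with onset maximization leaves /ŋ/, /ʒ/, /x/, /ŋ/, /b/ stranded (no codas are permitted; onsets may contain at most 2 consonants).
Inserting the epenthetic vowel yields /ŋ/ → /ŋə/, /ʒ/ → /ʒə/, /x/ → /xə/, /ŋ/ → /ŋə/, /b/ → /bə/.

ŋəvpaʒəgtaxəŋəbə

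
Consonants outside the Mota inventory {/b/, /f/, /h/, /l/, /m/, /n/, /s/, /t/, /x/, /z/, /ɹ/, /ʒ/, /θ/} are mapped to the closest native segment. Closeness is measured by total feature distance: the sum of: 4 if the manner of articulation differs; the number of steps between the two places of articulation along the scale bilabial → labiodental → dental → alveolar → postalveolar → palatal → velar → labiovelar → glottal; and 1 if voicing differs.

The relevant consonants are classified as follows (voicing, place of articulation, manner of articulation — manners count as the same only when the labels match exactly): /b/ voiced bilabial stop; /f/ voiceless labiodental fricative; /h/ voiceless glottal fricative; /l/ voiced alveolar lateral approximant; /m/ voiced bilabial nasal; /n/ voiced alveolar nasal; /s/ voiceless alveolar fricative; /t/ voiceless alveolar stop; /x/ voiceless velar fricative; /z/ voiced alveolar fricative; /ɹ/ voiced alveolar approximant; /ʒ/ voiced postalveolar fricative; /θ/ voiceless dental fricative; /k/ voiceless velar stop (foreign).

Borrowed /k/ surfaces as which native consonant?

/t/ is closest: same manner (stop), place distance 3 (velar→alveolar), same voicing; total 3. Next closest is /x/ at distance 4.

t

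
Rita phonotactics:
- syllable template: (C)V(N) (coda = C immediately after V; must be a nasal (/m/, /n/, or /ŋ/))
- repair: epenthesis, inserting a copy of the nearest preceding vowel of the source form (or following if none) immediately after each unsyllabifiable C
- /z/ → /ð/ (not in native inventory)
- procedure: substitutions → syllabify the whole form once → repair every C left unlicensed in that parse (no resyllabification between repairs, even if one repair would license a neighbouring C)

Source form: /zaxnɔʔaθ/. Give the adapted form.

Substitution: /z/ → /ð/, giving /ðaxnɔʔaθ/.
The consonants /x/, /θ/ cannot be parsed into a legal (C)V(N) syllable (only a nasal (/m/, /n/, or /ŋ/) is licensed in coda position; onsets are limited to one consonant).
Each unlicensed consonant becomes the onset of a new syllable: /x/ → /xa/, /θ/ → /θa/.

ðaxanɔʔaθa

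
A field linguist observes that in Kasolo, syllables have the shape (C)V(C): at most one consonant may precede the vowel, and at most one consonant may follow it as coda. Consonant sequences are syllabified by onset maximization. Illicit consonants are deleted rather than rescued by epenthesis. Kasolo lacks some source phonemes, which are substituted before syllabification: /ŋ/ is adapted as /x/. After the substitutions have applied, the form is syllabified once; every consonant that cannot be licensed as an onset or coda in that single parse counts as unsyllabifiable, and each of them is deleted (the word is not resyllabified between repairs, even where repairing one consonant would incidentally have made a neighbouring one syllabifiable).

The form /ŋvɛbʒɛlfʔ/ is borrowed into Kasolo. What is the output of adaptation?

vɛbʒɛl

Substitution: /ŋ/ → /x/, giving /xvɛbʒɛlfʔ/.
Syllabifying with onset maximization leaves /x/, /f/, /ʔ/ stranded (at most one coda consonant is licensed; onsets are limited to one consonant).
Each unlicensed consonant is deleted: /x/, /f/, /ʔ/.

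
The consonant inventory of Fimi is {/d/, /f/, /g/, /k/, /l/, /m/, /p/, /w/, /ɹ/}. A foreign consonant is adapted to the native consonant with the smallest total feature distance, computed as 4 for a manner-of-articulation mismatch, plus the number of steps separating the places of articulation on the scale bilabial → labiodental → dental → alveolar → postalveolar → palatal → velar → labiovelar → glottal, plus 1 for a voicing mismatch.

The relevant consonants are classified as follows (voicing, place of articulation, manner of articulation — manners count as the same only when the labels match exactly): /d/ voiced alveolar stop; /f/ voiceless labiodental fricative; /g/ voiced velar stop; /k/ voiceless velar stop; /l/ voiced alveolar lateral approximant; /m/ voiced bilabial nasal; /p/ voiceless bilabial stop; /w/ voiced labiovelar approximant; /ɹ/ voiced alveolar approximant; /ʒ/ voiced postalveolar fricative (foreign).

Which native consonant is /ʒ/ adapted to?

/f/ is closest: same manner (fricative), place distance 3 (postalveolar→labiodental), voicing differs (+1); total 4. Next closest is /d/ at distance 5.

f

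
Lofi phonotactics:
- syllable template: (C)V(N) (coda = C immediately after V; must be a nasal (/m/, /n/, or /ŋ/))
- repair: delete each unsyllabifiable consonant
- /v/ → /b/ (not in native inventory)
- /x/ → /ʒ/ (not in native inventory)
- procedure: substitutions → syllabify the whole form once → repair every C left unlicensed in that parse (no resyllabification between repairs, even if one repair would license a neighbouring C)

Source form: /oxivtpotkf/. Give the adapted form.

oʒipo

Substitution: /x/ → /ʒ/, /v/ → /b/, giving /oʒibtpotkf/.
Syllabifying with onset maximization leaves /b/, /t/, /t/, /k/, /f/ stranded (only a nasal (/m/, /n/, or /ŋ/) is licensed in coda position; onsets are limited to one consonant).
Deletion applies to /b/, /t/, /t/, /k/, /f/.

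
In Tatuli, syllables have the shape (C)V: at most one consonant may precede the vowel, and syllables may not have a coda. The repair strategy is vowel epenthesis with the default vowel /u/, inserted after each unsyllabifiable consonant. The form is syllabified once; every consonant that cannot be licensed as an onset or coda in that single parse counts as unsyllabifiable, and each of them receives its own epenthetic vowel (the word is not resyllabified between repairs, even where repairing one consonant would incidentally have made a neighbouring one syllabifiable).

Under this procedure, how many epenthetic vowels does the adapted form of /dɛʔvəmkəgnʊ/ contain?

The unsyllabifiable consonants are /ʔ/, /m/, /g/; each receives one epenthetic vowel.

3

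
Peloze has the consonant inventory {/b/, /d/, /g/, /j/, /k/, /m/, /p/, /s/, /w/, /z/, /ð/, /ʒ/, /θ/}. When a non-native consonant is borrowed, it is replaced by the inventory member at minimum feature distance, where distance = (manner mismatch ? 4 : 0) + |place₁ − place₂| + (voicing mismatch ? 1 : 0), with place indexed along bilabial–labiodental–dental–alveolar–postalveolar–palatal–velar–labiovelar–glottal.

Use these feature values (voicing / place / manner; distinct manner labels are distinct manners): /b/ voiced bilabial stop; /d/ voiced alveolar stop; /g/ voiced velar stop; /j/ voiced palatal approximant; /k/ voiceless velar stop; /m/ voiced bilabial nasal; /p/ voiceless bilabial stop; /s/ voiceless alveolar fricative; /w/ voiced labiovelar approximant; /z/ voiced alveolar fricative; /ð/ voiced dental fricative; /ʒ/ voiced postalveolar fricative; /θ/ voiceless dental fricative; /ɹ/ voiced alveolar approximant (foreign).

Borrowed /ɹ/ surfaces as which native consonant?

j

/j/ is closest: same manner (approximant), place distance 2 (alveolar→palatal), same voicing; total 2. Next closest is /d/ at distance 4.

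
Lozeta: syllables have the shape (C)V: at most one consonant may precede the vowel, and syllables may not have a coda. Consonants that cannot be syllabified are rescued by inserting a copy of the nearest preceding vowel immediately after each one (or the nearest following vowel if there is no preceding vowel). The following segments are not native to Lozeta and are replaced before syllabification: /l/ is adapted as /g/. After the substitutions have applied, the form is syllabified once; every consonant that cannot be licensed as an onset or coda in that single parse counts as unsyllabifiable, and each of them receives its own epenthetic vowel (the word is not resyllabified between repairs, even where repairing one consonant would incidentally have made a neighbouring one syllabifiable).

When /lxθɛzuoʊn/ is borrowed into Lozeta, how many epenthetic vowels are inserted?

3

After substitution the input is /gxθɛzuoʊn/.
The unsyllabifiable consonants are /g/, /x/, /n/; each receives one epenthetic vowel.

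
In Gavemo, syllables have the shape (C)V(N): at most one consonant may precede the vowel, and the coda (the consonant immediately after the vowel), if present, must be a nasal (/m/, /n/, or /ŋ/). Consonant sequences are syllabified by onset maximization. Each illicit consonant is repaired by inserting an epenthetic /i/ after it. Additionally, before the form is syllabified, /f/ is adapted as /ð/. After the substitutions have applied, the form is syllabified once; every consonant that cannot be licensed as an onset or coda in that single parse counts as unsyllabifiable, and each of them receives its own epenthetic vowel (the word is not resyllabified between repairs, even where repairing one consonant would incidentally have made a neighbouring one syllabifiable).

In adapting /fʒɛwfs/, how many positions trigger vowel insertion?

4

After substitution the input is /ðʒɛwðs/.
The unsyllabifiable consonants are /ð/, /w/, /ð/, /s/; each receives one epenthetic vowel.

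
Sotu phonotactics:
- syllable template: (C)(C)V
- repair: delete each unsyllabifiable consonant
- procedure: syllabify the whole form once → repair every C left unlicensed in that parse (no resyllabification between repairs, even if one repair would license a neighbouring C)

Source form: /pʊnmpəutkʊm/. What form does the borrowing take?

The consonants /n/, /m/ cannot be parsed into a legal (C)(C)V syllable (no codas are permitted; onsets may contain at most 2 consonants).
Deleting the stranded consonants removes /n/, /m/.

pʊmpəutkʊ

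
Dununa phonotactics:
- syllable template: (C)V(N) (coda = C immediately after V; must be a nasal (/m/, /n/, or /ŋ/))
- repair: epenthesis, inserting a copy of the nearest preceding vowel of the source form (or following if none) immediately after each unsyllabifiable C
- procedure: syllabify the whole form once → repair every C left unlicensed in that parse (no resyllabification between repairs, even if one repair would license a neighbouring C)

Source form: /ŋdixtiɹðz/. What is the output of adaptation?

ŋidixitiɹiðizi

The consonants /ŋ/, /x/, /ɹ/, /ð/, /z/ cannot be parsed into a legal (C)V(N) syllable (only a nasal (/m/, /n/, or /ŋ/) is licensed in coda position; onsets are limited to one consonant).
Inserting the epenthetic vowel yields /ŋ/ → /ŋi/, /x/ → /xi/, /ɹ/ → /ɹi/, /ð/ → /ði/, /z/ → /zi/.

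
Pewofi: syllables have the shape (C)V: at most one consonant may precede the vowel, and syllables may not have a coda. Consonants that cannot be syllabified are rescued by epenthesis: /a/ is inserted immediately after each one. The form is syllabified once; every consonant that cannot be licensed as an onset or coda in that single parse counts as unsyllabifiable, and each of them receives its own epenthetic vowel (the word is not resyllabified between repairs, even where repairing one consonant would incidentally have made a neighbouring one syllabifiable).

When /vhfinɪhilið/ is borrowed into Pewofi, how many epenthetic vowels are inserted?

The unsyllabifiable consonants are /v/, /h/, /ð/; each receives one epenthetic vowel.

3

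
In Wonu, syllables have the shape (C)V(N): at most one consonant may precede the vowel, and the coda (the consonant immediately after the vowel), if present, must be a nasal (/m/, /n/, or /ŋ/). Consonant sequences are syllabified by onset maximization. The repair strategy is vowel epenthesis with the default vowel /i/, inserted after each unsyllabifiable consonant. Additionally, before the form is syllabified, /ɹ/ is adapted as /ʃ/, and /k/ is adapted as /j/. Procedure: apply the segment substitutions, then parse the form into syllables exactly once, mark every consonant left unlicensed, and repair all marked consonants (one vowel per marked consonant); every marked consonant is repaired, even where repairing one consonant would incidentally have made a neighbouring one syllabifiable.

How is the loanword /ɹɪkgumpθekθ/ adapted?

Substitution: /ɹ/ → /ʃ/, /k/ → /j/, giving /ʃɪjgumpθejθ/.
Syllabifying with onset maximization leaves /j/, /p/, /j/, /θ/ stranded (only a nasal (/m/, /n/, or /ŋ/) is licensed in coda position; onsets are limited to one consonant).
Each unlicensed consonant becomes the onset of a new syllable: /j/ → /ji/, /p/ → /pi/, /j/ → /ji/, /θ/ → /θi/.

ʃɪjigumpiθejiθi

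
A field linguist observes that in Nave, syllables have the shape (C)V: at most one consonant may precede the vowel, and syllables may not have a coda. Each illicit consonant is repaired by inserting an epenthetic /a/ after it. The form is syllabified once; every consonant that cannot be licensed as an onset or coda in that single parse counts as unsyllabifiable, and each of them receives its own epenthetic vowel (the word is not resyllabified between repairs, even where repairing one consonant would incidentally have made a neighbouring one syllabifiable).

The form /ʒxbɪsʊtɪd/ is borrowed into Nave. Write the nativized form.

ʒaxabɪsʊtɪda

The consonants /ʒ/, /x/, /d/ cannot be parsed into a legal (C)V syllable (no codas are permitted; onsets are limited to one consonant).
Epenthesis after each stranded consonant: /ʒ/ → /ʒa/, /x/ → /xa/, /d/ → /da/.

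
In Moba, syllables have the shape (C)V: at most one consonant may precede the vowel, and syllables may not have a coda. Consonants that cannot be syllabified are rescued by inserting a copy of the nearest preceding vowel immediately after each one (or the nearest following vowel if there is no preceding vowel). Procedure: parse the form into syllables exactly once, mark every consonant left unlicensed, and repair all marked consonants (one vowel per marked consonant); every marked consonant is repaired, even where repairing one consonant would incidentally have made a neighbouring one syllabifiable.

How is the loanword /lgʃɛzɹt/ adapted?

lɛgɛʃɛzɛɹɛtɛ

The consonants /l/, /g/, /z/, /ɹ/, /t/ cannot be parsed into a legal (C)V syllable (no codas are permitted; onsets are limited to one consonant).
Epenthesis after each stranded consonant: /l/ → /lɛ/, /g/ → /gɛ/, /z/ → /zɛ/, /ɹ/ → /ɹɛ/, /t/ → /tɛ/.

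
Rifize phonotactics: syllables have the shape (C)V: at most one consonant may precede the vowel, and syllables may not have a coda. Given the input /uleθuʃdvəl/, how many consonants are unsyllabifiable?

3

The consonants /ʃ/, /d/, /l/ cannot be parsed into a legal (C)V syllable (no codas are permitted; onsets are limited to one consonant).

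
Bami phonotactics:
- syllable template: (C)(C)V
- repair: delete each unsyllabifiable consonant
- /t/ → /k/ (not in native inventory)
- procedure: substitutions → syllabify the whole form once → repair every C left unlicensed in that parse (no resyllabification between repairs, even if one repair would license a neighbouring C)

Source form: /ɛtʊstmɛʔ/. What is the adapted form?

ɛkʊkmɛ

Substitution: /t/ → /k/, giving /ɛkʊskmɛʔ/.
Syllabifying with onset maximization leaves /s/, /ʔ/ stranded (no codas are permitted; onsets may contain at most 2 consonants).
Each unlicensed consonant is deleted: /s/, /ʔ/.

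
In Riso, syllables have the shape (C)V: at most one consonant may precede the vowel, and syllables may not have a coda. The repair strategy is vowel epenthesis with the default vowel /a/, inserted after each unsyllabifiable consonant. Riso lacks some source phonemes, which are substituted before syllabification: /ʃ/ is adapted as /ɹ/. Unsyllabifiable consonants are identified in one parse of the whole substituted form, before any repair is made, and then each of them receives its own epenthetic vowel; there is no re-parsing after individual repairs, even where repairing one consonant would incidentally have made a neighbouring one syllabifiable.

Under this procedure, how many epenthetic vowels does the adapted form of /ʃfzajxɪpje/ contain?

4

After substitution the input is /ɹfzajxɪpje/.
The unsyllabifiable consonants are /ɹ/, /f/, /j/, /p/; each receives one epenthetic vowel.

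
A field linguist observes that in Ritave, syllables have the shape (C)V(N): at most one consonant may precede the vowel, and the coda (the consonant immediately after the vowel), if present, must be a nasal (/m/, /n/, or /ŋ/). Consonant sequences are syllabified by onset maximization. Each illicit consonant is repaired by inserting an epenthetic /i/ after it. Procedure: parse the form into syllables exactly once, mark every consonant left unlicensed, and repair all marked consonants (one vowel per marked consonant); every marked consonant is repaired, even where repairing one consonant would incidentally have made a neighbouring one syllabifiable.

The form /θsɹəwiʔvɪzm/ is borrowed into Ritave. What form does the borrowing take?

θisiɹəwiʔivɪzimi

Under (C)V(N), the unsyllabifiable consonants are /θ/, /s/, /ʔ/, /z/, /m/ (only a nasal (/m/, /n/, or /ŋ/) is licensed in coda position; onsets are limited to one consonant).
Inserting the epenthetic vowel yields /θ/ → /θi/, /s/ → /si/, /ʔ/ → /ʔi/, /z/ → /zi/, /m/ → /mi/.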